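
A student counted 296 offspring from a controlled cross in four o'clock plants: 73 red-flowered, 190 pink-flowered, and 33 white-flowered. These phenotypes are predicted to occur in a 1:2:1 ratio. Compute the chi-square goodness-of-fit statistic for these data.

Total ratio parts = 4. Expected numbers out of 296:
  red-flowered: 296 × 1/4 = 74
  pink-flowered: 296 × 2/4 = 148
  white-flowered: 296 × 1/4 = 74
χ² = Σ (O − E)² / E
  red-flowered: (73 − 74)² / 74 = 0.0135
  pink-flowered: (190 − 148)² / 148 = 11.9189
  white-flowered: (33 − 74)² / 74 = 22.7162
χ² = 0.0135 + 11.9189 + 22.7162 = 34.6486 ≈ 34.649

34.649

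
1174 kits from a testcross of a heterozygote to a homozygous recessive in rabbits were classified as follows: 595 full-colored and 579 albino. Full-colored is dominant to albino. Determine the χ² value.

0.218

A testcross of a heterozygote (Aa × aa) gives a 1:1 phenotypic ratio.
Expected counts for N = 1174 under a 1:1 ratio (total parts = 2):
  full-colored: 1174 × 1/2 = 587
  albino: 1174 × 1/2 = 587
χ² = Σ (O − E)² / E
  full-colored: (595 − 587)² / 587 = 0.1090
  albino: (579 − 587)² / 587 = 0.1090
χ² = 0.1090 + 0.1090 = 0.218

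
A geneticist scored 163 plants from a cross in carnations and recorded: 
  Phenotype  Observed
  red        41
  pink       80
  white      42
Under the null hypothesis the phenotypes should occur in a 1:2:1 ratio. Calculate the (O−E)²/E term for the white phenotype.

Expected counts for N = 163 under a 1:2:1 ratio (total parts = 4):
  red: 163 × 1/4 = 40.75
  pink: 163 × 2/4 = 81.5
  white: 163 × 1/4 = 40.75
Contribution of white: (42 − 40.75)² / 40.75 = 0.0383

0.038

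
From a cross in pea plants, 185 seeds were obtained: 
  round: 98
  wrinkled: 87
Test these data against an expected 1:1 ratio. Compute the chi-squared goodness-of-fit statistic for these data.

0.654

Expected counts for N = 185 under a 1:1 ratio (total parts = 2):
  round: 185 × 1/2 = 92.5
  wrinkled: 185 × 1/2 = 92.5
χ² = Σ (O − E)² / E
  round: (98 − 92.5)² / 92.5 = 0.3270
  wrinkled: (87 − 92.5)² / 92.5 = 0.3270
χ² = 0.3270 + 0.3270 = 0.654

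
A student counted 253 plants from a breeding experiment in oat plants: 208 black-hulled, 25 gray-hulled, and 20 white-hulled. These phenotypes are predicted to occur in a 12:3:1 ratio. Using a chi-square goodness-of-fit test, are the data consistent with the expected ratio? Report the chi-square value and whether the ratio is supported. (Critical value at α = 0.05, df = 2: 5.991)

The 12:3:1 ratio has 16 parts, so with N = 253 the expected counts are:
  black-hulled: 253 × 12/16 = 189.75
  gray-hulled: 253 × 3/16 = 47.4375
  white-hulled: 253 × 1/16 = 15.8125
χ² = Σ (O − E)² / E
  black-hulled: (208 − 189.75)² / 189.75 = 1.7553
  gray-hulled: (25 − 47.4375)² / 47.4375 = 10.6127
  white-hulled: (20 − 15.8125)² / 15.8125 = 1.1089
χ² = 1.7553 + 10.6127 + 1.1089 = 13.4769 ≈ 13.477
Degrees of freedom = 3 − 1 = 2; critical value at α = 0.05 is 5.991.
Since 13.477 > 5.991, we reject the null hypothesis — the data do not fit the 12:3:1 ratio.

13.477; not consistent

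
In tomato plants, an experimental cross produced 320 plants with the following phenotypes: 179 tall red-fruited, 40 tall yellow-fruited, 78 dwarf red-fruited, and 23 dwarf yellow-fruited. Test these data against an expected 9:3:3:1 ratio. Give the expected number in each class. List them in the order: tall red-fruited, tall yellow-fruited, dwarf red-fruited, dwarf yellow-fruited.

180, 60, 60, 20

Expected counts for N = 320 under a 9:3:3:1 ratio (total parts = 16):
  tall red-fruited: 320 × 9/16 = 180
  tall yellow-fruited: 320 × 3/16 = 60
  dwarf red-fruited: 320 × 3/16 = 60
  dwarf yellow-fruited: 320 × 1/16 = 20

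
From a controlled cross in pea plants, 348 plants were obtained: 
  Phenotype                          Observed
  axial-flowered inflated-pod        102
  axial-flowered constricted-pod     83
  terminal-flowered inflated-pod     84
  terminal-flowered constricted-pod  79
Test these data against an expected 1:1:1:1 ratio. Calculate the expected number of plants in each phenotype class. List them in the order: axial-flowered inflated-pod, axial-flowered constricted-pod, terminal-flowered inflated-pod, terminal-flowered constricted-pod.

87, 87, 87, 87

The 1:1:1:1 ratio has 4 parts, so with N = 348 the expected counts are:
  axial-flowered inflated-pod: 348 × 1/4 = 87
  axial-flowered constricted-pod: 348 × 1/4 = 87
  terminal-flowered inflated-pod: 348 × 1/4 = 87
  terminal-flowered constricted-pod: 348 × 1/4 = 87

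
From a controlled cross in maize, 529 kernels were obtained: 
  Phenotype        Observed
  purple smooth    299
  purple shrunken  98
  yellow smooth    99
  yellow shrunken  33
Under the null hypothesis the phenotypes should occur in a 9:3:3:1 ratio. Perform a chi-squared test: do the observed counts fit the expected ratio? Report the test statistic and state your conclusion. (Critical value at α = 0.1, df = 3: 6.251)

Expected counts for N = 529 under a 9:3:3:1 ratio (total parts = 16):
  purple smooth: 529 × 9/16 = 297.5625
  purple shrunken: 529 × 3/16 = 99.1875
  yellow smooth: 529 × 3/16 = 99.1875
  yellow shrunken: 529 × 1/16 = 33.0625
χ² = Σ (O − E)² / E
  purple smooth: (299 − 297.5625)² / 297.5625 = 0.0069
  purple shrunken: (98 − 99.1875)² / 99.1875 = 0.0142
  yellow smooth: (99 − 99.1875)² / 99.1875 = 0.0004
  yellow shrunken: (33 − 33.0625)² / 33.0625 = 0.0001
χ² = 0.0069 + 0.0142 + 0.0004 + 0.0001 = 0.0216 ≈ 0.022
Degrees of freedom = 4 − 1 = 3; critical value at α = 0.1 is 6.251.
Since 0.022 < 6.251, we fail to reject the null hypothesis — the data are consistent with the 9:3:3:1 ratio.

0.022; consistent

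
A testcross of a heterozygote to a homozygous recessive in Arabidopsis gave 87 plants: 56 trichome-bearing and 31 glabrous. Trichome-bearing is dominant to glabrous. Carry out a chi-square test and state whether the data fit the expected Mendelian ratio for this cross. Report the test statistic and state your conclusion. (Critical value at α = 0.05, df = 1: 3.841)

7.184; not consistent

A testcross of a heterozygote (Aa × aa) gives a 1:1 phenotypic ratio.
Expected counts for N = 87 under a 1:1 ratio (total parts = 2):
  trichome-bearing: 87 × 1/2 = 43.5
  glabrous: 87 × 1/2 = 43.5
χ² = Σ (O − E)² / E
  trichome-bearing: (56 − 43.5)² / 43.5 = 3.5920
  glabrous: (31 − 43.5)² / 43.5 = 3.5920
χ² = 3.5920 + 3.5920 = 7.184
Degrees of freedom = 2 − 1 = 1; critical value at α = 0.05 is 3.841.
Since 7.184 > 3.841, we reject the null hypothesis — the data do not fit the 1:1 ratio.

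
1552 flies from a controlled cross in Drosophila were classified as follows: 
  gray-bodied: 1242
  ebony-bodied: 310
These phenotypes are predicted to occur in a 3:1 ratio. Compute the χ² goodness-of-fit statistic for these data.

Expected counts for N = 1552 under a 3:1 ratio (total parts = 4):
  gray-bodied: 1552 × 3/4 = 1164
  ebony-bodied: 1552 × 1/4 = 388
χ² = Σ (O − E)² / E
  gray-bodied: (1242 − 1164)² / 1164 = 5.2268
  ebony-bodied: (310 − 388)² / 388 = 15.6804
χ² = 5.2268 + 15.6804 = 20.9072 ≈ 20.907

20.907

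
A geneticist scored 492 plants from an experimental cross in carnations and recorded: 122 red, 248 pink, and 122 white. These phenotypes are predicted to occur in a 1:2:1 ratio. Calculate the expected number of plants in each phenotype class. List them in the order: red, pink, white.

Expected counts for N = 492 under a 1:2:1 ratio (total parts = 4):
  red: 492 × 1/4 = 123
  pink: 492 × 2/4 = 246
  white: 492 × 1/4 = 123

123, 246, 123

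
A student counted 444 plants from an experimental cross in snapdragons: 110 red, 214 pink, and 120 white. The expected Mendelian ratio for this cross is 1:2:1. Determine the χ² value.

Under the 1:2:1 hypothesis (Σ ratio = 4, N = 444):
  red: 444 × 1/4 = 111
  pink: 444 × 2/4 = 222
  white: 444 × 1/4 = 111
χ² = Σ (O − E)² / E
  red: (110 − 111)² / 111 = 0.0090
  pink: (214 − 222)² / 222 = 0.2883
  white: (120 − 111)² / 111 = 0.7297
χ² = 0.0090 + 0.2883 + 0.7297 = 1.027

1.027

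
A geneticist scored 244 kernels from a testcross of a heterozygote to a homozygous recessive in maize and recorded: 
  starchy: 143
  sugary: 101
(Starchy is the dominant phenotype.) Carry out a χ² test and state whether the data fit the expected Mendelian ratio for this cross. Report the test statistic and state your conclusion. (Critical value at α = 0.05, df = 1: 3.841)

7.230; not consistent

A testcross of a heterozygote (Aa × aa) gives a 1:1 phenotypic ratio.
The 1:1 ratio has 2 parts, so with N = 244 the expected counts are:
  starchy: 244 × 1/2 = 122
  sugary: 244 × 1/2 = 122
χ² = Σ (O − E)² / E
  starchy: (143 − 122)² / 122 = 3.6148
  sugary: (101 − 122)² / 122 = 3.6148
χ² = 3.6148 + 3.6148 = 7.2296 ≈ 7.230
Degrees of freedom = 2 − 1 = 1; critical value at α = 0.05 is 3.841.
Since 7.230 > 3.841, we reject the null hypothesis — the data do not fit the 1:1 ratio.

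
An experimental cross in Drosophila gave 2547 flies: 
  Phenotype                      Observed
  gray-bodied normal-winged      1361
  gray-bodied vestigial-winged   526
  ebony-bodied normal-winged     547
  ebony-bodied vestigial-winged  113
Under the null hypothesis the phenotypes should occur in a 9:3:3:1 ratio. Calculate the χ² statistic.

The 9:3:3:1 ratio has 16 parts, so with N = 2547 the expected counts are:
  gray-bodied normal-winged: 2547 × 9/16 = 1432.6875
  gray-bodied vestigial-winged: 2547 × 3/16 = 477.5625
  ebony-bodied normal-winged: 2547 × 3/16 = 477.5625
  ebony-bodied vestigial-winged: 2547 × 1/16 = 159.1875
χ² = Σ (O − E)² / E
  gray-bodied normal-winged: (1361 − 1432.6875)² / 1432.6875 = 3.5870
  gray-bodied vestigial-winged: (526 − 477.5625)² / 477.5625 = 4.9128
  ebony-bodied normal-winged: (547 − 477.5625)² / 477.5625 = 10.0962
  ebony-bodied vestigial-winged: (113 − 159.1875)² / 159.1875 = 13.4011
χ² = 3.5870 + 4.9128 + 10.0962 + 13.4011 = 31.9971 ≈ 31.997

31.997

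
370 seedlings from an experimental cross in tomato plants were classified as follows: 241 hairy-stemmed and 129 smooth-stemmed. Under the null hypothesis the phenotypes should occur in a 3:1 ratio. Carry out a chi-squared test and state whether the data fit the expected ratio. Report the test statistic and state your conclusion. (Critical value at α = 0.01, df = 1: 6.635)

Under the 3:1 hypothesis (Σ ratio = 4, N = 370):
  hairy-stemmed: 370 × 3/4 = 277.5
  smooth-stemmed: 370 × 1/4 = 92.5
χ² = Σ (O − E)² / E
  hairy-stemmed: (241 − 277.5)² / 277.5 = 4.8009
  smooth-stemmed: (129 − 92.5)² / 92.5 = 14.4027
χ² = 4.8009 + 14.4027 = 19.2036 ≈ 19.204
Degrees of freedom = 2 − 1 = 1; critical value at α = 0.01 is 6.635.
Since 19.204 > 6.635, we reject the null hypothesis — the data do not fit the 3:1 ratio.

19.204; not consistent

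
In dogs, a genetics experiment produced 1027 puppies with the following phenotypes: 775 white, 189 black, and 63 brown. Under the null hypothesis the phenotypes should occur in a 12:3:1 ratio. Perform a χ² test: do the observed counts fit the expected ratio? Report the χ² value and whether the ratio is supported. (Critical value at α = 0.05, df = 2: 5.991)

The 12:3:1 ratio has 16 parts, so with N = 1027 the expected counts are:
  white: 1027 × 12/16 = 770.25
  black: 1027 × 3/16 = 192.5625
  brown: 1027 × 1/16 = 64.1875
χ² = Σ (O − E)² / E
  white: (775 − 770.25)² / 770.25 = 0.0293
  black: (189 − 192.5625)² / 192.5625 = 0.0659
  brown: (63 − 64.1875)² / 64.1875 = 0.0220
χ² = 0.0293 + 0.0659 + 0.0220 = 0.1172 ≈ 0.117
Degrees of freedom = 3 − 1 = 2; critical value at α = 0.05 is 5.991.
Since 0.117 < 5.991, we fail to reject the null hypothesis — the data are consistent with the 12:3:1 ratio.

0.117; consistent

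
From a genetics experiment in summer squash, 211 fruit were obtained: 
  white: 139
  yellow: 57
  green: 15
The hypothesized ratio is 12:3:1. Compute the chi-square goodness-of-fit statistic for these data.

Under the 12:3:1 hypothesis (Σ ratio = 16, N = 211):
  white: 211 × 12/16 = 158.25
  yellow: 211 × 3/16 = 39.5625
  green: 211 × 1/16 = 13.1875
χ² = Σ (O − E)² / E
  white: (139 − 158.25)² / 158.25 = 2.3416
  yellow: (57 − 39.5625)² / 39.5625 = 7.6857
  green: (15 − 13.1875)² / 13.1875 = 0.2491
χ² = 2.3416 + 7.6857 + 0.2491 = 10.2764 ≈ 10.276

10.276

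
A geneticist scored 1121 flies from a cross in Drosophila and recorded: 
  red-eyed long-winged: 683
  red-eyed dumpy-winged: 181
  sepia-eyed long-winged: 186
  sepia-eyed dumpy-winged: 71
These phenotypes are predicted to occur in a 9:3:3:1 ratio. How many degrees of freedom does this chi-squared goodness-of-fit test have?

3

A goodness-of-fit test with 4 phenotype classes has df = 4 − 1 = 3.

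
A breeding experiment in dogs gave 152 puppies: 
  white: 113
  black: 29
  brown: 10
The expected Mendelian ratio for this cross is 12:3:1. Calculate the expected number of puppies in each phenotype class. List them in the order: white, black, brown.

114, 28.5, 9.5

Total ratio parts = 16. Expected numbers out of 152:
  white: 152 × 12/16 = 114
  black: 152 × 3/16 = 28.5
  brown: 152 × 1/16 = 9.5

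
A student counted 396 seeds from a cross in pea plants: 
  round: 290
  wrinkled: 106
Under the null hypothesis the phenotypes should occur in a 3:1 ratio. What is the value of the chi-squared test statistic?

0.660

The 3:1 ratio has 4 parts, so with N = 396 the expected counts are:
  round: 396 × 3/4 = 297
  wrinkled: 396 × 1/4 = 99
χ² = Σ (O − E)² / E
  round: (290 − 297)² / 297 = 0.1650
  wrinkled: (106 − 99)² / 99 = 0.4949
χ² = 0.1650 + 0.4949 = 0.6599 ≈ 0.660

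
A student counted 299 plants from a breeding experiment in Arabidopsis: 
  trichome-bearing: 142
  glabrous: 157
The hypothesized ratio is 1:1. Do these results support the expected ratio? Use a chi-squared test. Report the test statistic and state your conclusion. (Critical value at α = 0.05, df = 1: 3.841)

0.753; consistent

The 1:1 ratio has 2 parts, so with N = 299 the expected counts are:
  trichome-bearing: 299 × 1/2 = 149.5
  glabrous: 299 × 1/2 = 149.5
χ² = Σ (O − E)² / E
  trichome-bearing: (142 − 149.5)² / 149.5 = 0.3763
  glabrous: (157 − 149.5)² / 149.5 = 0.3763
χ² = 0.3763 + 0.3763 = 0.7526 ≈ 0.753
Degrees of freedom = 2 − 1 = 1; critical value at α = 0.05 is 3.841.
Since 0.753 < 3.841, we fail to reject the null hypothesis — the data are consistent with the 1:1 ratio.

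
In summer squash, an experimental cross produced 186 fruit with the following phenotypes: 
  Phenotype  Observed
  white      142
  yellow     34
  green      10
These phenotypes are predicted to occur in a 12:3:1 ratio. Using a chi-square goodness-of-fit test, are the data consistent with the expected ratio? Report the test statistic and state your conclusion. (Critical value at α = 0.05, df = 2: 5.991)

The 12:3:1 ratio has 16 parts, so with N = 186 the expected counts are:
  white: 186 × 12/16 = 139.5
  yellow: 186 × 3/16 = 34.875
  green: 186 × 1/16 = 11.625
χ² = Σ (O − E)² / E
  white: (142 − 139.5)² / 139.5 = 0.0448
  yellow: (34 − 34.875)² / 34.875 = 0.0220
  green: (10 − 11.625)² / 11.625 = 0.2272
χ² = 0.0448 + 0.0220 + 0.2272 = 0.294
Degrees of freedom = 3 − 1 = 2; critical value at α = 0.05 is 5.991.
Since 0.294 < 5.991, we fail to reject the null hypothesis — the data are consistent with the 12:3:1 ratio.

0.294; consistent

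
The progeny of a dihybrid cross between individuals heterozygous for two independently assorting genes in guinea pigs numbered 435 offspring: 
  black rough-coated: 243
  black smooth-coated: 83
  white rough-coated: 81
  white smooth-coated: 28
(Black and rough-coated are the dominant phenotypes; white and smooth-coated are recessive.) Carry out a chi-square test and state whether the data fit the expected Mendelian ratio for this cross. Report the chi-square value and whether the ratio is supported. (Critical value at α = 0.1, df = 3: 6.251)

0.065; consistent

A dihybrid F₂ with independent assortment and complete dominance at both loci gives a 9:3:3:1 phenotypic ratio.
The 9:3:3:1 ratio has 16 parts, so with N = 435 the expected counts are:
  black rough-coated: 435 × 9/16 = 244.6875
  black smooth-coated: 435 × 3/16 = 81.5625
  white rough-coated: 435 × 3/16 = 81.5625
  white smooth-coated: 435 × 1/16 = 27.1875
χ² = Σ (O − E)² / E
  black rough-coated: (243 − 244.6875)² / 244.6875 = 0.0116
  black smooth-coated: (83 − 81.5625)² / 81.5625 = 0.0253
  white rough-coated: (81 − 81.5625)² / 81.5625 = 0.0039
  white smooth-coated: (28 − 27.1875)² / 27.1875 = 0.0243
χ² = 0.0116 + 0.0253 + 0.0039 + 0.0243 = 0.0651 ≈ 0.065
Degrees of freedom = 4 − 1 = 3; critical value at α = 0.1 is 6.251.
Since 0.065 < 6.251, we fail to reject the null hypothesis — the data are consistent with the 9:3:3:1 ratio.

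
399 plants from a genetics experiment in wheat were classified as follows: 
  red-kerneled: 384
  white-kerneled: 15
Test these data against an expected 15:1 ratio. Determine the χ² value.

4.224

The 15:1 ratio has 16 parts, so with N = 399 the expected counts are:
  red-kerneled: 399 × 15/16 = 374.0625
  white-kerneled: 399 × 1/16 = 24.9375
χ² = Σ (O − E)² / E
  red-kerneled: (384 − 374.0625)² / 374.0625 = 0.2640
  white-kerneled: (15 − 24.9375)² / 24.9375 = 3.9601
χ² = 0.2640 + 3.9601 = 4.2241 ≈ 4.224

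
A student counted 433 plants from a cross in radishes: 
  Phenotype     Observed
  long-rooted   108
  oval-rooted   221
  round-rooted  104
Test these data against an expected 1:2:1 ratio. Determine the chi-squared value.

0.261

Under the 1:2:1 hypothesis (Σ ratio = 4, N = 433):
  long-rooted: 433 × 1/4 = 108.25
  oval-rooted: 433 × 2/4 = 216.5
  round-rooted: 433 × 1/4 = 108.25
χ² = Σ (O − E)² / E
  long-rooted: (108 − 108.25)² / 108.25 = 0.0006
  oval-rooted: (221 − 216.5)² / 216.5 = 0.0935
  round-rooted: (104 − 108.25)² / 108.25 = 0.1669
χ² = 0.0006 + 0.0935 + 0.1669 = 0.261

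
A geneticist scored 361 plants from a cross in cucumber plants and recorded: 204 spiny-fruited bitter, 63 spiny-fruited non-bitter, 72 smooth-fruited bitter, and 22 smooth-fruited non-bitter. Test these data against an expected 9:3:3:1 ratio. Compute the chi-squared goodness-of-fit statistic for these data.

Total ratio parts = 16. Expected numbers out of 361:
  spiny-fruited bitter: 361 × 9/16 = 203.0625
  spiny-fruited non-bitter: 361 × 3/16 = 67.6875
  smooth-fruited bitter: 361 × 3/16 = 67.6875
  smooth-fruited non-bitter: 361 × 1/16 = 22.5625
χ² = Σ (O − E)² / E
  spiny-fruited bitter: (204 − 203.0625)² / 203.0625 = 0.0043
  spiny-fruited non-bitter: (63 − 67.6875)² / 67.6875 = 0.3246
  smooth-fruited bitter: (72 − 67.6875)² / 67.6875 = 0.2748
  smooth-fruited non-bitter: (22 − 22.5625)² / 22.5625 = 0.0140
χ² = 0.0043 + 0.3246 + 0.2748 + 0.0140 = 0.6177 ≈ 0.618

0.618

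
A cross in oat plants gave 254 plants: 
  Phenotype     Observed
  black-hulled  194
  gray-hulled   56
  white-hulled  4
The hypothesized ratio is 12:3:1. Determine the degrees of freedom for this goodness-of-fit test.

A goodness-of-fit test with 3 phenotype classes has df = 3 − 1 = 2.

2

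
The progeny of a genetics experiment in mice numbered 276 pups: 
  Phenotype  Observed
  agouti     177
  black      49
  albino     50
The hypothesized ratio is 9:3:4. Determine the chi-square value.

8.425

Under the 9:3:4 hypothesis (Σ ratio = 16, N = 276):
  agouti: 276 × 9/16 = 155.25
  black: 276 × 3/16 = 51.75
  albino: 276 × 4/16 = 69
χ² = Σ (O − E)² / E
  agouti: (177 − 155.25)² / 155.25 = 3.0471
  black: (49 − 51.75)² / 51.75 = 0.1461
  albino: (50 − 69)² / 69 = 5.2319
χ² = 3.0471 + 0.1461 + 5.2319 = 8.4251 ≈ 8.425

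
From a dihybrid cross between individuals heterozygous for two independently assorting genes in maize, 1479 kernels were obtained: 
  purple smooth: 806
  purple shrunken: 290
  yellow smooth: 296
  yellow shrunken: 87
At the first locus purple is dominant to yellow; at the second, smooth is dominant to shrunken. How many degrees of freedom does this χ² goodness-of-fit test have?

A dihybrid F₂ with independent assortment and complete dominance at both loci gives a 9:3:3:1 phenotypic ratio.
A goodness-of-fit test with 4 phenotype classes has df = 4 − 1 = 3.

3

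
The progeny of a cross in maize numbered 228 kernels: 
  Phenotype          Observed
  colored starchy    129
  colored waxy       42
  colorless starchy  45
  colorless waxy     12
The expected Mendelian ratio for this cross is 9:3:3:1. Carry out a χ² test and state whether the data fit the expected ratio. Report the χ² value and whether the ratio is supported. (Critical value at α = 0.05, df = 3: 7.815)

Expected counts for N = 228 under a 9:3:3:1 ratio (total parts = 16):
  colored starchy: 228 × 9/16 = 128.25
  colored waxy: 228 × 3/16 = 42.75
  colorless starchy: 228 × 3/16 = 42.75
  colorless waxy: 228 × 1/16 = 14.25
χ² = Σ (O − E)² / E
  colored starchy: (129 − 128.25)² / 128.25 = 0.0044
  colored waxy: (42 − 42.75)² / 42.75 = 0.0132
  colorless starchy: (45 − 42.75)² / 42.75 = 0.1184
  colorless waxy: (12 − 14.25)² / 14.25 = 0.3553
χ² = 0.0044 + 0.0132 + 0.1184 + 0.3553 = 0.4913 ≈ 0.491
Degrees of freedom = 4 − 1 = 3; critical value at α = 0.05 is 7.815.
Since 0.491 < 7.815, we fail to reject the null hypothesis — the data are consistent with the 9:3:3:1 ratio.

0.491; consistent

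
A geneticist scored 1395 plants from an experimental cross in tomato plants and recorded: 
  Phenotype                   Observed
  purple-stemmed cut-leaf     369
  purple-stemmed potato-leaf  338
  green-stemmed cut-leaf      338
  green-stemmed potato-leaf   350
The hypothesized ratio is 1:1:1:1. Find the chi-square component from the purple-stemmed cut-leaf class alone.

Expected counts for N = 1395 under a 1:1:1:1 ratio (total parts = 4):
  purple-stemmed cut-leaf: 1395 × 1/4 = 348.75
  purple-stemmed potato-leaf: 1395 × 1/4 = 348.75
  green-stemmed cut-leaf: 1395 × 1/4 = 348.75
  green-stemmed potato-leaf: 1395 × 1/4 = 348.75
Contribution of purple-stemmed cut-leaf: (369 − 348.75)² / 348.75 = 1.1758

1.176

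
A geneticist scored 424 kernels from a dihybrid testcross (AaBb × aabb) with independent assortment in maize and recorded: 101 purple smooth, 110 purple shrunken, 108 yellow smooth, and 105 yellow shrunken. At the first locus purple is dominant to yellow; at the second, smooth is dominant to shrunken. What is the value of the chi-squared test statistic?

A dihybrid testcross with independent assortment gives a 1:1:1:1 ratio.
Expected counts for N = 424 under a 1:1:1:1 ratio (total parts = 4):
  purple smooth: 424 × 1/4 = 106
  purple shrunken: 424 × 1/4 = 106
  yellow smooth: 424 × 1/4 = 106
  yellow shrunken: 424 × 1/4 = 106
χ² = Σ (O − E)² / E
  purple smooth: (101 − 106)² / 106 = 0.2358
  purple shrunken: (110 − 106)² / 106 = 0.1509
  yellow smooth: (108 − 106)² / 106 = 0.0377
  yellow shrunken: (105 − 106)² / 106 = 0.0094
χ² = 0.2358 + 0.1509 + 0.0377 + 0.0094 = 0.4338 ≈ 0.434

0.434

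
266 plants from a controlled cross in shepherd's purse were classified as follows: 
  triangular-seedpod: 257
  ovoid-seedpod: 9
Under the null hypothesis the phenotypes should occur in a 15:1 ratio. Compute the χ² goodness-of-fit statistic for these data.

Expected counts for N = 266 under a 15:1 ratio (total parts = 16):
  triangular-seedpod: 266 × 15/16 = 249.375
  ovoid-seedpod: 266 × 1/16 = 16.625
χ² = Σ (O − E)² / E
  triangular-seedpod: (257 − 249.375)² / 249.375 = 0.2331
  ovoid-seedpod: (9 − 16.625)² / 16.625 = 3.4972
χ² = 0.2331 + 3.4972 = 3.7303 ≈ 3.730

3.730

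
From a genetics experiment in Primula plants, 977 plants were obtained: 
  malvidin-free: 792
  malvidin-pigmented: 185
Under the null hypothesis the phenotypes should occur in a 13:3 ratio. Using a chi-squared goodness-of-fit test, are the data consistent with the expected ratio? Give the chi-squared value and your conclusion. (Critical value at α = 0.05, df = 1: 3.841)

0.022; consistent

Total ratio parts = 16. Expected numbers out of 977:
  malvidin-free: 977 × 13/16 = 793.8125
  malvidin-pigmented: 977 × 3/16 = 183.1875
χ² = Σ (O − E)² / E
  malvidin-free: (792 − 793.8125)² / 793.8125 = 0.0041
  malvidin-pigmented: (185 − 183.1875)² / 183.1875 = 0.0179
χ² = 0.0041 + 0.0179 = 0.022
Degrees of freedom = 2 − 1 = 1; critical value at α = 0.05 is 3.841.
Since 0.022 < 3.841, we fail to reject the null hypothesis — the data are consistent with the 13:3 ratio.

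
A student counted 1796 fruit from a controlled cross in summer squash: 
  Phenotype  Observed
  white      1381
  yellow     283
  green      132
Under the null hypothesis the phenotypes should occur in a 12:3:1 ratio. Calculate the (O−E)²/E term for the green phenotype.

3.475

Total ratio parts = 16. Expected numbers out of 1796:
  white: 1796 × 12/16 = 1347
  yellow: 1796 × 3/16 = 336.75
  green: 1796 × 1/16 = 112.25
Contribution of green: (132 − 112.25)² / 112.25 = 3.4749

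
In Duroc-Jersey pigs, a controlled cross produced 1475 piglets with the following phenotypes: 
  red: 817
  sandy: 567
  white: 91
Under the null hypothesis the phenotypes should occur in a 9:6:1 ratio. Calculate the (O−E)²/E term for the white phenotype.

0.015

Under the 9:6:1 hypothesis (Σ ratio = 16, N = 1475):
  red: 1475 × 9/16 = 829.6875
  sandy: 1475 × 6/16 = 553.125
  white: 1475 × 1/16 = 92.1875
Contribution of white: (91 − 92.1875)² / 92.1875 = 0.0153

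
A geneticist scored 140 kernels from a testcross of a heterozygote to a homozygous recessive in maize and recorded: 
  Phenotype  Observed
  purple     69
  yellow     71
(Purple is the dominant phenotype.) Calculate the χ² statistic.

0.029

A testcross of a heterozygote (Aa × aa) gives a 1:1 phenotypic ratio.
Expected counts for N = 140 under a 1:1 ratio (total parts = 2):
  purple: 140 × 1/2 = 70
  yellow: 140 × 1/2 = 70
χ² = Σ (O − E)² / E
  purple: (69 − 70)² / 70 = 0.0143
  yellow: (71 − 70)² / 70 = 0.0143
χ² = 0.0143 + 0.0143 = 0.0286 ≈ 0.029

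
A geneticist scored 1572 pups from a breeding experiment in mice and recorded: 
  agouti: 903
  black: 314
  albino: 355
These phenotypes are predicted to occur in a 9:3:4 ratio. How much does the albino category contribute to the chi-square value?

3.674

Total ratio parts = 16. Expected numbers out of 1572:
  agouti: 1572 × 9/16 = 884.25
  black: 1572 × 3/16 = 294.75
  albino: 1572 × 4/16 = 393
Contribution of albino: (355 − 393)² / 393 = 3.6743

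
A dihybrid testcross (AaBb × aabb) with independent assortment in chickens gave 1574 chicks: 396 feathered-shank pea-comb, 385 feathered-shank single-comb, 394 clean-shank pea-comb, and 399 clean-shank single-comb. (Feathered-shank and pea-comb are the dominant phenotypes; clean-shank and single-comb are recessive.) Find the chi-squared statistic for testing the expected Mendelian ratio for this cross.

A dihybrid testcross with independent assortment gives a 1:1:1:1 ratio.
Under the 1:1:1:1 hypothesis (Σ ratio = 4, N = 1574):
  feathered-shank pea-comb: 1574 × 1/4 = 393.5
  feathered-shank single-comb: 1574 × 1/4 = 393.5
  clean-shank pea-comb: 1574 × 1/4 = 393.5
  clean-shank single-comb: 1574 × 1/4 = 393.5
χ² = Σ (O − E)² / E
  feathered-shank pea-comb: (396 − 393.5)² / 393.5 = 0.0159
  feathered-shank single-comb: (385 − 393.5)² / 393.5 = 0.1836
  clean-shank pea-comb: (394 − 393.5)² / 393.5 = 0.0006
  clean-shank single-comb: (399 − 393.5)² / 393.5 = 0.0769
χ² = 0.0159 + 0.1836 + 0.0006 + 0.0769 = 0.277

0.277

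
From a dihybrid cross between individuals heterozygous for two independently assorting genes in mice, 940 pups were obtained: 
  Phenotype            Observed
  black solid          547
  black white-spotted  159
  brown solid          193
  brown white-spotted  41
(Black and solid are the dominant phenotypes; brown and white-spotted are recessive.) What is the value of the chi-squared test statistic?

A dihybrid F₂ with independent assortment and complete dominance at both loci gives a 9:3:3:1 phenotypic ratio.
The 9:3:3:1 ratio has 16 parts, so with N = 940 the expected counts are:
  black solid: 940 × 9/16 = 528.75
  black white-spotted: 940 × 3/16 = 176.25
  brown solid: 940 × 3/16 = 176.25
  brown white-spotted: 940 × 1/16 = 58.75
χ² = Σ (O − E)² / E
  black solid: (547 − 528.75)² / 528.75 = 0.6299
  black white-spotted: (159 − 176.25)² / 176.25 = 1.6883
  brown solid: (193 − 176.25)² / 176.25 = 1.5918
  brown white-spotted: (41 − 58.75)² / 58.75 = 5.3628
χ² = 0.6299 + 1.6883 + 1.5918 + 5.3628 = 9.2728 ≈ 9.273

9.273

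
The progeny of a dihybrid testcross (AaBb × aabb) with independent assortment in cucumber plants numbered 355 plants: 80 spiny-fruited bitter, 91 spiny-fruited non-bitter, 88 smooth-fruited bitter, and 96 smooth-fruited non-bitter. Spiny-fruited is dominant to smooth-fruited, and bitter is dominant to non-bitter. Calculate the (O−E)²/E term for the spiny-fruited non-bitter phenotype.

A dihybrid testcross with independent assortment gives a 1:1:1:1 ratio.
The 1:1:1:1 ratio has 4 parts, so with N = 355 the expected counts are:
  spiny-fruited bitter: 355 × 1/4 = 88.75
  spiny-fruited non-bitter: 355 × 1/4 = 88.75
  smooth-fruited bitter: 355 × 1/4 = 88.75
  smooth-fruited non-bitter: 355 × 1/4 = 88.75
Contribution of spiny-fruited non-bitter: (91 − 88.75)² / 88.75 = 0.0570

0.057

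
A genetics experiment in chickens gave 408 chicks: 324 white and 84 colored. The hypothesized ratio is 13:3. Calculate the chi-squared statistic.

Expected counts for N = 408 under a 13:3 ratio (total parts = 16):
  white: 408 × 13/16 = 331.5
  colored: 408 × 3/16 = 76.5
χ² = Σ (O − E)² / E
  white: (324 − 331.5)² / 331.5 = 0.1697
  colored: (84 − 76.5)² / 76.5 = 0.7353
χ² = 0.1697 + 0.7353 = 0.905

0.905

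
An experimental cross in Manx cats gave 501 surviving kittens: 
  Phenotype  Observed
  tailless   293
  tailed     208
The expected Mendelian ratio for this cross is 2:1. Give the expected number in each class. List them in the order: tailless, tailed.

334, 167

Expected counts for N = 501 under a 2:1 ratio (total parts = 3):
  tailless: 501 × 2/3 = 334
  tailed: 501 × 1/3 = 167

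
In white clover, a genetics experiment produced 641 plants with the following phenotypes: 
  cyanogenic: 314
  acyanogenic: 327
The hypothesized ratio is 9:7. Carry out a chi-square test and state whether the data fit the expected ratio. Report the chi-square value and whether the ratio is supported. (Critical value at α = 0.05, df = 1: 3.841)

Under the 9:7 hypothesis (Σ ratio = 16, N = 641):
  cyanogenic: 641 × 9/16 = 360.5625
  acyanogenic: 641 × 7/16 = 280.4375
χ² = Σ (O − E)² / E
  cyanogenic: (314 − 360.5625)² / 360.5625 = 6.0130
  acyanogenic: (327 − 280.4375)² / 280.4375 = 7.7310
χ² = 6.0130 + 7.7310 = 13.744
Degrees of freedom = 2 − 1 = 1; critical value at α = 0.05 is 3.841.
Since 13.744 > 3.841, we reject the null hypothesis — the data do not fit the 9:7 ratio.

13.744; not consistent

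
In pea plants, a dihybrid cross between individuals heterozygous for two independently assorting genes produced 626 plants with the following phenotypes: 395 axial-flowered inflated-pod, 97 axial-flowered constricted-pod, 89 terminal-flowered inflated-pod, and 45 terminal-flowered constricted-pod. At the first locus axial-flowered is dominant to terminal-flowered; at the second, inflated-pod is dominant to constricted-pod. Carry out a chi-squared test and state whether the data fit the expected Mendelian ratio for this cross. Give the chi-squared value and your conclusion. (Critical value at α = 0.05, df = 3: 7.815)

A dihybrid F₂ with independent assortment and complete dominance at both loci gives a 9:3:3:1 phenotypic ratio.
The 9:3:3:1 ratio has 16 parts, so with N = 626 the expected counts are:
  axial-flowered inflated-pod: 626 × 9/16 = 352.125
  axial-flowered constricted-pod: 626 × 3/16 = 117.375
  terminal-flowered inflated-pod: 626 × 3/16 = 117.375
  terminal-flowered constricted-pod: 626 × 1/16 = 39.125
χ² = Σ (O − E)² / E
  axial-flowered inflated-pod: (395 − 352.125)² / 352.125 = 5.2205
  axial-flowered constricted-pod: (97 − 117.375)² / 117.375 = 3.5369
  terminal-flowered inflated-pod: (89 − 117.375)² / 117.375 = 6.8596
  terminal-flowered constricted-pod: (45 − 39.125)² / 39.125 = 0.8822
χ² = 5.2205 + 3.5369 + 6.8596 + 0.8822 = 16.4992 ≈ 16.499
Degrees of freedom = 4 − 1 = 3; critical value at α = 0.05 is 7.815.
Since 16.499 > 7.815, we reject the null hypothesis — the data do not fit the 9:3:3:1 ratio.

16.499; not consistent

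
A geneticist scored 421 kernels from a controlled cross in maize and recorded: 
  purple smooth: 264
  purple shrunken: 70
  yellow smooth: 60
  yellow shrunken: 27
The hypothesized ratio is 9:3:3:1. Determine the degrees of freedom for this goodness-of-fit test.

3

A goodness-of-fit test with 4 phenotype classes has df = 4 − 1 = 3.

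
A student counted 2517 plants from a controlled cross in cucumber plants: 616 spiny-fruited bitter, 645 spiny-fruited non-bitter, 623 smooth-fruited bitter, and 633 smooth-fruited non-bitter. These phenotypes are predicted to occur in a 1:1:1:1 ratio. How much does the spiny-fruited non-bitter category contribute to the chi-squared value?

Expected counts for N = 2517 under a 1:1:1:1 ratio (total parts = 4):
  spiny-fruited bitter: 2517 × 1/4 = 629.25
  spiny-fruited non-bitter: 2517 × 1/4 = 629.25
  smooth-fruited bitter: 2517 × 1/4 = 629.25
  smooth-fruited non-bitter: 2517 × 1/4 = 629.25
Contribution of spiny-fruited non-bitter: (645 − 629.25)² / 629.25 = 0.3942

0.394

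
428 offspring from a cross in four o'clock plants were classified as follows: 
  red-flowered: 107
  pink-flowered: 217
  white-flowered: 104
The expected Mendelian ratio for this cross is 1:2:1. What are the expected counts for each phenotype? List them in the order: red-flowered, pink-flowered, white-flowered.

107, 214, 107

Under the 1:2:1 hypothesis (Σ ratio = 4, N = 428):
  red-flowered: 428 × 1/4 = 107
  pink-flowered: 428 × 2/4 = 214
  white-flowered: 428 × 1/4 = 107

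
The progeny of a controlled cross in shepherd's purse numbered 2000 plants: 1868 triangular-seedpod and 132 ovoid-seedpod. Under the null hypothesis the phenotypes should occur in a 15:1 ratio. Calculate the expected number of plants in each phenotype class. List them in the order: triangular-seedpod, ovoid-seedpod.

Under the 15:1 hypothesis (Σ ratio = 16, N = 2000):
  triangular-seedpod: 2000 × 15/16 = 1875
  ovoid-seedpod: 2000 × 1/16 = 125

1875, 125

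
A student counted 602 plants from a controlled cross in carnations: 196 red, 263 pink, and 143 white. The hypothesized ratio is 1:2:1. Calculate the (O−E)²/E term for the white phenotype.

0.374

Under the 1:2:1 hypothesis (Σ ratio = 4, N = 602):
  red: 602 × 1/4 = 150.5
  pink: 602 × 2/4 = 301
  white: 602 × 1/4 = 150.5
Contribution of white: (143 − 150.5)² / 150.5 = 0.3738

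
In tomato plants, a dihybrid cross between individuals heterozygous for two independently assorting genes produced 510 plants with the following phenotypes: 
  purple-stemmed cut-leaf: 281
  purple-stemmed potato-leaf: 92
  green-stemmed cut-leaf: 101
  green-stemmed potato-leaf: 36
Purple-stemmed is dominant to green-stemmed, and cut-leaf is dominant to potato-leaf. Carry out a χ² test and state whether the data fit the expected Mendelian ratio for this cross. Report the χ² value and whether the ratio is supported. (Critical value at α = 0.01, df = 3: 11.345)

1.094; consistent

A dihybrid F₂ with independent assortment and complete dominance at both loci gives a 9:3:3:1 phenotypic ratio.
Total ratio parts = 16. Expected numbers out of 510:
  purple-stemmed cut-leaf: 510 × 9/16 = 286.875
  purple-stemmed potato-leaf: 510 × 3/16 = 95.625
  green-stemmed cut-leaf: 510 × 3/16 = 95.625
  green-stemmed potato-leaf: 510 × 1/16 = 31.875
χ² = Σ (O − E)² / E
  purple-stemmed cut-leaf: (281 − 286.875)² / 286.875 = 0.1203
  purple-stemmed potato-leaf: (92 − 95.625)² / 95.625 = 0.1374
  green-stemmed cut-leaf: (101 − 95.625)² / 95.625 = 0.3021
  green-stemmed potato-leaf: (36 − 31.875)² / 31.875 = 0.5338
χ² = 0.1203 + 0.1374 + 0.3021 + 0.5338 = 1.0936 ≈ 1.094
Degrees of freedom = 4 − 1 = 3; critical value at α = 0.01 is 11.345.
Since 1.094 < 11.345, we fail to reject the null hypothesis — the data are consistent with the 9:3:3:1 ratio.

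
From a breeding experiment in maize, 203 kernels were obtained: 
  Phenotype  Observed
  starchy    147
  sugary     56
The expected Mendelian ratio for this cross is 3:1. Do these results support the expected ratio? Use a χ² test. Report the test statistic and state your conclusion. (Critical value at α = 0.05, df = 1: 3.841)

Total ratio parts = 4. Expected numbers out of 203:
  starchy: 203 × 3/4 = 152.25
  sugary: 203 × 1/4 = 50.75
χ² = Σ (O − E)² / E
  starchy: (147 − 152.25)² / 152.25 = 0.1810
  sugary: (56 − 50.75)² / 50.75 = 0.5431
χ² = 0.1810 + 0.5431 = 0.7241 ≈ 0.724
Degrees of freedom = 2 − 1 = 1; critical value at α = 0.05 is 3.841.
Since 0.724 < 3.841, we fail to reject the null hypothesis — the data are consistent with the 3:1 ratio.

0.724; consistent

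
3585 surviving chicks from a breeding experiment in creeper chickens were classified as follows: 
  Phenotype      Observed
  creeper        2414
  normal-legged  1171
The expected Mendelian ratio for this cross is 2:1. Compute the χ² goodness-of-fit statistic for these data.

0.723

Under the 2:1 hypothesis (Σ ratio = 3, N = 3585):
  creeper: 3585 × 2/3 = 2390
  normal-legged: 3585 × 1/3 = 1195
χ² = Σ (O − E)² / E
  creeper: (2414 − 2390)² / 2390 = 0.2410
  normal-legged: (1171 − 1195)² / 1195 = 0.4820
χ² = 0.2410 + 0.4820 = 0.723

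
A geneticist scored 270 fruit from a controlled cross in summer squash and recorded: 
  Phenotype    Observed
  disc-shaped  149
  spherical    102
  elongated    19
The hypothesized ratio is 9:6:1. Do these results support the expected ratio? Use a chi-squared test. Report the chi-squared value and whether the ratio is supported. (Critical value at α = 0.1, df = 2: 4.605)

The 9:6:1 ratio has 16 parts, so with N = 270 the expected counts are:
  disc-shaped: 270 × 9/16 = 151.875
  spherical: 270 × 6/16 = 101.25
  elongated: 270 × 1/16 = 16.875
χ² = Σ (O − E)² / E
  disc-shaped: (149 − 151.875)² / 151.875 = 0.0544
  spherical: (102 − 101.25)² / 101.25 = 0.0056
  elongated: (19 − 16.875)² / 16.875 = 0.2676
χ² = 0.0544 + 0.0056 + 0.2676 = 0.3276 ≈ 0.328
Degrees of freedom = 3 − 1 = 2; critical value at α = 0.1 is 4.605.
Since 0.328 < 4.605, we fail to reject the null hypothesis — the data are consistent with the 9:6:1 ratio.

0.328; consistent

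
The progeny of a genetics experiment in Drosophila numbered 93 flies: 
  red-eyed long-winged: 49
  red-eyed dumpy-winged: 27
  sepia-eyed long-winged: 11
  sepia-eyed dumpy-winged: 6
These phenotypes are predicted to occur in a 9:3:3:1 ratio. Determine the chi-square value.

Expected counts for N = 93 under a 9:3:3:1 ratio (total parts = 16):
  red-eyed long-winged: 93 × 9/16 = 52.3125
  red-eyed dumpy-winged: 93 × 3/16 = 17.4375
  sepia-eyed long-winged: 93 × 3/16 = 17.4375
  sepia-eyed dumpy-winged: 93 × 1/16 = 5.8125
χ² = Σ (O − E)² / E
  red-eyed long-winged: (49 − 52.3125)² / 52.3125 = 0.2098
  red-eyed dumpy-winged: (27 − 17.4375)² / 17.4375 = 5.2440
  sepia-eyed long-winged: (11 − 17.4375)² / 17.4375 = 2.3766
  sepia-eyed dumpy-winged: (6 − 5.8125)² / 5.8125 = 0.0060
χ² = 0.2098 + 5.2440 + 2.3766 + 0.0060 = 7.8364 ≈ 7.836

7.836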